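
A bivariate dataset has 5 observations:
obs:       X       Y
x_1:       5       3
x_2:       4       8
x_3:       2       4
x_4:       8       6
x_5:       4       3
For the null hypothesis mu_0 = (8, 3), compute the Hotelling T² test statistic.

Step 1 — sample mean vector:
  mean(X) = (5 + 4 + 2 + 8 + 4) / 5 = 23/5 = 4.6
  mean(Y) = (3 + 8 + 4 + 6 + 3) / 5 = 24/5 = 4.8
  x̄ = (4.6, 4.8),  deviation x̄ - mu_0 = (4.6, 4.8) - (8, 3) = (-3.4, 1.8).

Step 2 — sample covariance matrix, S[i,j] = (1/(n-1)) · Σ_k (x_{k,i} - mean_i) · (x_{k,j} - mean_j), divisor n-1 = 4:
  S[X,X] = ((0.4)·(0.4) + (-0.6)·(-0.6) + (-2.6)·(-2.6) + (3.4)·(3.4) + (-0.6)·(-0.6)) / 4 = 19.2/4 = 4.8
  S[X,Y] = ((0.4)·(-1.8) + (-0.6)·(3.2) + (-2.6)·(-0.8) + (3.4)·(1.2) + (-0.6)·(-1.8)) / 4 = 4.6/4 = 1.15
  S[Y,Y] = ((-1.8)·(-1.8) + (3.2)·(3.2) + (-0.8)·(-0.8) + (1.2)·(1.2) + (-1.8)·(-1.8)) / 4 = 18.8/4 = 4.7
  S = [[4.8, 1.15],
 [1.15, 4.7]].

Step 3 — invert S. det(S) = 4.8·4.7 - (1.15)² = 21.2375.
  S^{-1} = (1/det) · [[d, -b], [-b, a]] = [[0.2213, -0.0541],
 [-0.0541, 0.226]].

Step 4 — quadratic form (x̄ - mu_0)^T · S^{-1} · (x̄ - mu_0):
  S^{-1} · (x̄ - mu_0) = (-0.8499, 0.5909),
  (x̄ - mu_0)^T · [...] = (-3.4)·(-0.8499) + (1.8)·(0.5909) = 3.9534.

Step 5 — scale by n: T² = 5 · 3.9534 = 19.7669.

T² ≈ 19.7669


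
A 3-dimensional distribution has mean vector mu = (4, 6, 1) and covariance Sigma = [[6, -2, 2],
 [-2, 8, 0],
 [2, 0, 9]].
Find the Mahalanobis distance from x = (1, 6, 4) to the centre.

Step 1 — centre the observation: (x - mu) = (-3, 0, 3).

Step 2 — invert Sigma (cofactor / det for 3×3, or solve directly):
  Sigma^{-1} = [[0.1978, 0.0495, -0.044],
 [0.0495, 0.1374, -0.011],
 [-0.044, -0.011, 0.1209]].

Step 3 — form the quadratic (x - mu)^T · Sigma^{-1} · (x - mu):
  Sigma^{-1} · (x - mu) = (-0.7253, -0.1813, 0.4945).
  (x - mu)^T · [Sigma^{-1} · (x - mu)] = (-3)·(-0.7253) + (0)·(-0.1813) + (3)·(0.4945) = 3.6593.

Step 4 — take square root: d = √(3.6593) ≈ 1.9129.

d(x, mu) = √(3.6593) ≈ 1.9129


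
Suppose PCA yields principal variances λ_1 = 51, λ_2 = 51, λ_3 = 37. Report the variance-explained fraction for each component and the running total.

Step 1 — total variance = trace(Sigma) = Σ λ_i = 51 + 51 + 37 = 139.

Step 2 — fraction explained by component i = λ_i / Σ λ:
  PC1: 51/139 = 0.3669
  PC2: 51/139 = 0.3669
  PC3: 37/139 = 0.2662

Step 3 — cumulative fraction after k components = (λ_1 + ... + λ_k) / Σ λ:
  k = 1: 51/139 = 0.3669
  k = 2: (51 + 51)/139 = 102/139 = 0.7338
  k = 3: (51 + 51 + 37)/139 = 139/139 = 1

Summary (fraction, with percent):

explained: PC1 0.3669 (36.69%), PC2 0.3669 (36.69%), PC3 0.2662 (26.62%);  cumulative: 0.3669, 0.7338, 1


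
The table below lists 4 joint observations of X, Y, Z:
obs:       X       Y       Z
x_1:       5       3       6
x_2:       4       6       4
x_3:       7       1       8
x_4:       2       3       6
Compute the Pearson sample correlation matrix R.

Step 1 — column means:
  mean(X) = (5 + 4 + 7 + 2) / 4 = 18/4 = 4.5
  mean(Y) = (3 + 6 + 1 + 3) / 4 = 13/4 = 3.25
  mean(Z) = (6 + 4 + 8 + 6) / 4 = 24/4 = 6

Step 2 — sample variances and covariances s[i,j] = (1/(n-1)) · Σ_k (x_{k,i} - mean_i) · (x_{k,j} - mean_j), with n-1 = 3:
  s[X,X] = ((0.5)·(0.5) + (-0.5)·(-0.5) + (2.5)·(2.5) + (-2.5)·(-2.5)) / 3 = 13/3 = 4.3333
  s[X,Y] = ((0.5)·(-0.25) + (-0.5)·(2.75) + (2.5)·(-2.25) + (-2.5)·(-0.25)) / 3 = -6.5/3 = -2.1667
  s[X,Z] = ((0.5)·(0) + (-0.5)·(-2) + (2.5)·(2) + (-2.5)·(0)) / 3 = 6/3 = 2
  s[Y,Y] = ((-0.25)·(-0.25) + (2.75)·(2.75) + (-2.25)·(-2.25) + (-0.25)·(-0.25)) / 3 = 12.75/3 = 4.25
  s[Y,Z] = ((-0.25)·(0) + (2.75)·(-2) + (-2.25)·(2) + (-0.25)·(0)) / 3 = -10/3 = -3.3333
  s[Z,Z] = ((0)·(0) + (-2)·(-2) + (2)·(2) + (0)·(0)) / 3 = 8/3 = 2.6667
  Sample standard deviations s_i = √(s[i,i]):
  s(X) = √(4.3333) = 2.0817
  s(Y) = √(4.25) = 2.0616
  s(Z) = √(2.6667) = 1.633

Step 3 — r_{ij} = s_{ij} / (s_i · s_j):
  r[X,X] = 1 (diagonal).
  r[X,Y] = -2.1667 / (2.0817 · 2.0616) = -2.1667 / 4.2915 = -0.5049
  r[X,Z] = 2 / (2.0817 · 1.633) = 2 / 3.3993 = 0.5883
  r[Y,Y] = 1 (diagonal).
  r[Y,Z] = -3.3333 / (2.0616 · 1.633) = -3.3333 / 3.3665 = -0.9901
  r[Z,Z] = 1 (diagonal).

R is symmetric with unit diagonal. Assembling:

R = [[1, -0.5049, 0.5883],
 [-0.5049, 1, -0.9901],
 [0.5883, -0.9901, 1]]


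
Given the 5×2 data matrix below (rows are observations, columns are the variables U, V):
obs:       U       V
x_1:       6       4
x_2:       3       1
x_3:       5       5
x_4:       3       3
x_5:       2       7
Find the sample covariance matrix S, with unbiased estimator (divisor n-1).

Step 1 — column means:
  mean(U) = (6 + 3 + 5 + 3 + 2) / 5 = 19/5 = 3.8
  mean(V) = (4 + 1 + 5 + 3 + 7) / 5 = 20/5 = 4

Step 2 — sample covariance S[i,j] = (1/(n-1)) · Σ_k (x_{k,i} - mean_i) · (x_{k,j} - mean_j), with n-1 = 4.
  S[U,U] = ((2.2)·(2.2) + (-0.8)·(-0.8) + (1.2)·(1.2) + (-0.8)·(-0.8) + (-1.8)·(-1.8)) / 4 = 10.8/4 = 2.7
  S[U,V] = ((2.2)·(0) + (-0.8)·(-3) + (1.2)·(1) + (-0.8)·(-1) + (-1.8)·(3)) / 4 = -1/4 = -0.25
  S[V,V] = ((0)·(0) + (-3)·(-3) + (1)·(1) + (-1)·(-1) + (3)·(3)) / 4 = 20/4 = 5

S is symmetric (S[j,i] = S[i,j]). Assembling:

S = [[2.7, -0.25],
 [-0.25, 5]]


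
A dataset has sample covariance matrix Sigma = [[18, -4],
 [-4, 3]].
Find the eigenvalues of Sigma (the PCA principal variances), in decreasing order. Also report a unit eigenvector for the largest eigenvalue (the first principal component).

Step 1 — characteristic polynomial of 2×2 Sigma:
  det(Sigma - λI) = λ² - trace · λ + det = 0.
  trace = 18 + 3 = 21, det = 18·3 - (-4)² = 38.
Step 2 — discriminant:
  Δ = trace² - 4·det = 441 - 152 = 289.
Step 3 — eigenvalues:
  λ = (trace ± √Δ)/2 = (21 ± 17)/2,
  λ_1 = 19,  λ_2 = 2.

Step 4 — unit eigenvector for λ_1: solve (Sigma - λ_1 I)v = 0. First row:
  (18 - 19)·v_x + (-4)·v_y = 0, i.e. (-1)·v_x + (-4)·v_y = 0,
  so v ∝ (b, λ_1 - a) = (-4, 1); multiply by -1 so the first entry is positive: u = (4, -1).
  ||u|| = √((4)² + (-1)²) = √(17) ≈ 4.1231,
  v_1 = u/||u|| ≈ (0.9701, -0.2425) (||v_1|| = 1).

λ_1 = 19,  λ_2 = 2;  v_1 ≈ (0.9701, -0.2425)


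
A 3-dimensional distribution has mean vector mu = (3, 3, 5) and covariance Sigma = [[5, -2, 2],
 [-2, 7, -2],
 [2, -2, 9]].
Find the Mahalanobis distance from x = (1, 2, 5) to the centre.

Step 1 — centre the observation: (x - mu) = (-2, -1, 0).

Step 2 — invert Sigma (cofactor / det for 3×3, or solve directly):
  Sigma^{-1} = [[0.2389, 0.0567, -0.0405],
 [0.0567, 0.166, 0.0243],
 [-0.0405, 0.0243, 0.1255]].

Step 3 — form the quadratic (x - mu)^T · Sigma^{-1} · (x - mu):
  Sigma^{-1} · (x - mu) = (-0.5344, -0.2794, 0.0567).
  (x - mu)^T · [Sigma^{-1} · (x - mu)] = (-2)·(-0.5344) + (-1)·(-0.2794) + (0)·(0.0567) = 1.3482.

Step 4 — take square root: d = √(1.3482) ≈ 1.1611.

d(x, mu) = √(1.3482) ≈ 1.1611


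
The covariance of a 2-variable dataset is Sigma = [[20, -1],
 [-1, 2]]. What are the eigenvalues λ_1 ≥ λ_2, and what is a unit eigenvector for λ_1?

Step 1 — characteristic polynomial of 2×2 Sigma:
  det(Sigma - λI) = λ² - trace · λ + det = 0.
  trace = 20 + 2 = 22, det = 20·2 - (-1)² = 39.
Step 2 — discriminant:
  Δ = trace² - 4·det = 484 - 156 = 328.
Step 3 — eigenvalues:
  λ = (trace ± √Δ)/2 = (22 ± 18.1108)/2,
  λ_1 = 20.0554,  λ_2 = 1.9446.

Step 4 — unit eigenvector for λ_1: solve (Sigma - λ_1 I)v = 0. First row:
  (20 - 20.0554)·v_x + (-1)·v_y = 0, i.e. (-0.0554)·v_x + (-1)·v_y = 0,
  so v ∝ (b, λ_1 - a) = (-1, 0.0554); multiply by -1 so the first entry is positive: u = (1, -0.0554).
  ||u|| = √((1)² + (-0.0554)²) = √(1.0031) ≈ 1.0015,
  v_1 = u/||u|| ≈ (0.9985, -0.0553) (||v_1|| = 1).

λ_1 = 20.0554,  λ_2 = 1.9446;  v_1 ≈ (0.9985, -0.0553)


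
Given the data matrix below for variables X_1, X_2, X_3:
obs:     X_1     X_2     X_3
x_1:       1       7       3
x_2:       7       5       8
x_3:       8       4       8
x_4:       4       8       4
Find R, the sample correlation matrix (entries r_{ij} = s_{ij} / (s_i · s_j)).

Step 1 — column means:
  mean(X_1) = (1 + 7 + 8 + 4) / 4 = 20/4 = 5
  mean(X_2) = (7 + 5 + 4 + 8) / 4 = 24/4 = 6
  mean(X_3) = (3 + 8 + 8 + 4) / 4 = 23/4 = 5.75

Step 2 — sample variances and covariances s[i,j] = (1/(n-1)) · Σ_k (x_{k,i} - mean_i) · (x_{k,j} - mean_j), with n-1 = 3:
  s[X_1,X_1] = ((-4)·(-4) + (2)·(2) + (3)·(3) + (-1)·(-1)) / 3 = 30/3 = 10
  s[X_1,X_2] = ((-4)·(1) + (2)·(-1) + (3)·(-2) + (-1)·(2)) / 3 = -14/3 = -4.6667
  s[X_1,X_3] = ((-4)·(-2.75) + (2)·(2.25) + (3)·(2.25) + (-1)·(-1.75)) / 3 = 24/3 = 8
  s[X_2,X_2] = ((1)·(1) + (-1)·(-1) + (-2)·(-2) + (2)·(2)) / 3 = 10/3 = 3.3333
  s[X_2,X_3] = ((1)·(-2.75) + (-1)·(2.25) + (-2)·(2.25) + (2)·(-1.75)) / 3 = -13/3 = -4.3333
  s[X_3,X_3] = ((-2.75)·(-2.75) + (2.25)·(2.25) + (2.25)·(2.25) + (-1.75)·(-1.75)) / 3 = 20.75/3 = 6.9167
  Sample standard deviations s_i = √(s[i,i]):
  s(X_1) = √(10) = 3.1623
  s(X_2) = √(3.3333) = 1.8257
  s(X_3) = √(6.9167) = 2.63

Step 3 — r_{ij} = s_{ij} / (s_i · s_j):
  r[X_1,X_1] = 1 (diagonal).
  r[X_1,X_2] = -4.6667 / (3.1623 · 1.8257) = -4.6667 / 5.7735 = -0.8083
  r[X_1,X_3] = 8 / (3.1623 · 2.63) = 8 / 8.3166 = 0.9619
  r[X_2,X_2] = 1 (diagonal).
  r[X_2,X_3] = -4.3333 / (1.8257 · 2.63) = -4.3333 / 4.8016 = -0.9025
  r[X_3,X_3] = 1 (diagonal).

R is symmetric with unit diagonal. Assembling:

R = [[1, -0.8083, 0.9619],
 [-0.8083, 1, -0.9025],
 [0.9619, -0.9025, 1]]


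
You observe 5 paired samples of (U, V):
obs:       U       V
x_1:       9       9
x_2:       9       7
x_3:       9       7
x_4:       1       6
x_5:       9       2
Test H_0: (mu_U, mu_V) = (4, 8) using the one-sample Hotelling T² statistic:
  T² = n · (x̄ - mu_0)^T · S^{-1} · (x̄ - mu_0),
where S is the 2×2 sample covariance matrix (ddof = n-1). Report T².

Step 1 — sample mean vector:
  mean(U) = (9 + 9 + 9 + 1 + 9) / 5 = 37/5 = 7.4
  mean(V) = (9 + 7 + 7 + 6 + 2) / 5 = 31/5 = 6.2
  x̄ = (7.4, 6.2),  deviation x̄ - mu_0 = (7.4, 6.2) - (4, 8) = (3.4, -1.8).

Step 2 — sample covariance matrix, S[i,j] = (1/(n-1)) · Σ_k (x_{k,i} - mean_i) · (x_{k,j} - mean_j), divisor n-1 = 4:
  S[U,U] = ((1.6)·(1.6) + (1.6)·(1.6) + (1.6)·(1.6) + (-6.4)·(-6.4) + (1.6)·(1.6)) / 4 = 51.2/4 = 12.8
  S[U,V] = ((1.6)·(2.8) + (1.6)·(0.8) + (1.6)·(0.8) + (-6.4)·(-0.2) + (1.6)·(-4.2)) / 4 = 1.6/4 = 0.4
  S[V,V] = ((2.8)·(2.8) + (0.8)·(0.8) + (0.8)·(0.8) + (-0.2)·(-0.2) + (-4.2)·(-4.2)) / 4 = 26.8/4 = 6.7
  S = [[12.8, 0.4],
 [0.4, 6.7]].

Step 3 — invert S. det(S) = 12.8·6.7 - (0.4)² = 85.6.
  S^{-1} = (1/det) · [[d, -b], [-b, a]] = [[0.0783, -0.0047],
 [-0.0047, 0.1495]].

Step 4 — quadratic form (x̄ - mu_0)^T · S^{-1} · (x̄ - mu_0):
  S^{-1} · (x̄ - mu_0) = (0.2745, -0.285),
  (x̄ - mu_0)^T · [...] = (3.4)·(0.2745) + (-1.8)·(-0.285) = 1.4465.

Step 5 — scale by n: T² = 5 · 1.4465 = 7.2325.

T² ≈ 7.2325


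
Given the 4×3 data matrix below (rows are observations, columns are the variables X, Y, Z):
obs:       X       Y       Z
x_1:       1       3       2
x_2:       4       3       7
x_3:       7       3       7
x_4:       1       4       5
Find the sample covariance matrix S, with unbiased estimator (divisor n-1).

Step 1 — column means:
  mean(X) = (1 + 4 + 7 + 1) / 4 = 13/4 = 3.25
  mean(Y) = (3 + 3 + 3 + 4) / 4 = 13/4 = 3.25
  mean(Z) = (2 + 7 + 7 + 5) / 4 = 21/4 = 5.25

Step 2 — sample covariance S[i,j] = (1/(n-1)) · Σ_k (x_{k,i} - mean_i) · (x_{k,j} - mean_j), with n-1 = 3.
  S[X,X] = ((-2.25)·(-2.25) + (0.75)·(0.75) + (3.75)·(3.75) + (-2.25)·(-2.25)) / 3 = 24.75/3 = 8.25
  S[X,Y] = ((-2.25)·(-0.25) + (0.75)·(-0.25) + (3.75)·(-0.25) + (-2.25)·(0.75)) / 3 = -2.25/3 = -0.75
  S[X,Z] = ((-2.25)·(-3.25) + (0.75)·(1.75) + (3.75)·(1.75) + (-2.25)·(-0.25)) / 3 = 15.75/3 = 5.25
  S[Y,Y] = ((-0.25)·(-0.25) + (-0.25)·(-0.25) + (-0.25)·(-0.25) + (0.75)·(0.75)) / 3 = 0.75/3 = 0.25
  S[Y,Z] = ((-0.25)·(-3.25) + (-0.25)·(1.75) + (-0.25)·(1.75) + (0.75)·(-0.25)) / 3 = -0.25/3 = -0.0833
  S[Z,Z] = ((-3.25)·(-3.25) + (1.75)·(1.75) + (1.75)·(1.75) + (-0.25)·(-0.25)) / 3 = 16.75/3 = 5.5833

S is symmetric (S[j,i] = S[i,j]). Assembling:

S = [[8.25, -0.75, 5.25],
 [-0.75, 0.25, -0.0833],
 [5.25, -0.0833, 5.5833]]


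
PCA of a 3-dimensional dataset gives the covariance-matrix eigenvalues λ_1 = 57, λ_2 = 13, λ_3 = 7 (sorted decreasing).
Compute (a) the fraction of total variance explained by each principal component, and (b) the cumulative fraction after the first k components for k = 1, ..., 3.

Step 1 — total variance = trace(Sigma) = Σ λ_i = 57 + 13 + 7 = 77.

Step 2 — fraction explained by component i = λ_i / Σ λ:
  PC1: 57/77 = 0.7403
  PC2: 13/77 = 0.1688
  PC3: 7/77 = 0.0909

Step 3 — cumulative fraction after k components = (λ_1 + ... + λ_k) / Σ λ:
  k = 1: 57/77 = 0.7403
  k = 2: (57 + 13)/77 = 70/77 = 0.9091
  k = 3: (57 + 13 + 7)/77 = 77/77 = 1

Summary (fraction, with percent):

explained: PC1 0.7403 (74.03%), PC2 0.1688 (16.88%), PC3 0.0909 (9.09%);  cumulative: 0.7403, 0.9091, 1


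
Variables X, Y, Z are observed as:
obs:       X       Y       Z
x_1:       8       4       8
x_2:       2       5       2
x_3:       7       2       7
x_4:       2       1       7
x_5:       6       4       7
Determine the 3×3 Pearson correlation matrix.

Step 1 — column means:
  mean(X) = (8 + 2 + 7 + 2 + 6) / 5 = 25/5 = 5
  mean(Y) = (4 + 5 + 2 + 1 + 4) / 5 = 16/5 = 3.2
  mean(Z) = (8 + 2 + 7 + 7 + 7) / 5 = 31/5 = 6.2

Step 2 — sample variances and covariances s[i,j] = (1/(n-1)) · Σ_k (x_{k,i} - mean_i) · (x_{k,j} - mean_j), with n-1 = 4:
  s[X,X] = ((3)·(3) + (-3)·(-3) + (2)·(2) + (-3)·(-3) + (1)·(1)) / 4 = 32/4 = 8
  s[X,Y] = ((3)·(0.8) + (-3)·(1.8) + (2)·(-1.2) + (-3)·(-2.2) + (1)·(0.8)) / 4 = 2/4 = 0.5
  s[X,Z] = ((3)·(1.8) + (-3)·(-4.2) + (2)·(0.8) + (-3)·(0.8) + (1)·(0.8)) / 4 = 18/4 = 4.5
  s[Y,Y] = ((0.8)·(0.8) + (1.8)·(1.8) + (-1.2)·(-1.2) + (-2.2)·(-2.2) + (0.8)·(0.8)) / 4 = 10.8/4 = 2.7
  s[Y,Z] = ((0.8)·(1.8) + (1.8)·(-4.2) + (-1.2)·(0.8) + (-2.2)·(0.8) + (0.8)·(0.8)) / 4 = -8.2/4 = -2.05
  s[Z,Z] = ((1.8)·(1.8) + (-4.2)·(-4.2) + (0.8)·(0.8) + (0.8)·(0.8) + (0.8)·(0.8)) / 4 = 22.8/4 = 5.7
  Sample standard deviations s_i = √(s[i,i]):
  s(X) = √(8) = 2.8284
  s(Y) = √(2.7) = 1.6432
  s(Z) = √(5.7) = 2.3875

Step 3 — r_{ij} = s_{ij} / (s_i · s_j):
  r[X,X] = 1 (diagonal).
  r[X,Y] = 0.5 / (2.8284 · 1.6432) = 0.5 / 4.6476 = 0.1076
  r[X,Z] = 4.5 / (2.8284 · 2.3875) = 4.5 / 6.7528 = 0.6664
  r[Y,Y] = 1 (diagonal).
  r[Y,Z] = -2.05 / (1.6432 · 2.3875) = -2.05 / 3.923 = -0.5226
  r[Z,Z] = 1 (diagonal).

R is symmetric with unit diagonal. Assembling:

R = [[1, 0.1076, 0.6664],
 [0.1076, 1, -0.5226],
 [0.6664, -0.5226, 1]]


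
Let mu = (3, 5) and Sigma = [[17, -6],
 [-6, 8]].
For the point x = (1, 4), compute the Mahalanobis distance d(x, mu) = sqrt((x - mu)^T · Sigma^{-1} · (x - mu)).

Step 1 — centre the observation: (x - mu) = (-2, -1).

Step 2 — invert Sigma. det(Sigma) = 17·8 - (-6)² = 100.
  Sigma^{-1} = (1/det) · [[d, -b], [-b, a]] = [[0.08, 0.06],
 [0.06, 0.17]].

Step 3 — form the quadratic (x - mu)^T · Sigma^{-1} · (x - mu):
  Sigma^{-1} · (x - mu) = (-0.22, -0.29).
  (x - mu)^T · [Sigma^{-1} · (x - mu)] = (-2)·(-0.22) + (-1)·(-0.29) = 0.73.

Step 4 — take square root: d = √(0.73) ≈ 0.8544.

d(x, mu) = √(0.73) ≈ 0.8544


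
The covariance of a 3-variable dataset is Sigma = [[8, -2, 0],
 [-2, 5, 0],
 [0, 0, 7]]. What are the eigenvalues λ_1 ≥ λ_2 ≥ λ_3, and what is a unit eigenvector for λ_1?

Step 1 — characteristic polynomial p(λ) = det(λI - Sigma) = λ³ - tr·λ² + c_1·λ - det, where tr = trace, c_1 = sum of the principal 2×2 minors, det = det(Sigma):
  tr = 8 + 5 + 7 = 20,
  c_1 = (8·5 - (-2)²) + (8·7 - (0)²) + (5·7 - (0)²) = 36 + 56 + 35 = 127,
  det = 8·(5·7 - (0)²) - (-2)·((-2)·7 - (0)·(0)) + (0)·((-2)·(0) - 5·(0)) = 8·(35) - (-2)·(-14) + (0)·(0) = 252.
  So p(λ) = λ³ - 20λ² + 127λ - 252.
Step 2 — look for an integer root (rational root theorem: any rational root is an integer divisor of 252). Testing λ = 4:
  p(4) = 64 - 320 + 508 - 252 = 0  ✓
  Dividing out (λ - 4): p(λ) = (λ - 4)(λ² - 16λ + 63).
Step 3 — remaining eigenvalues from the quadratic λ² - 16λ + 63 = 0:
  Δ = 16² - 4·63 = 256 - 252 = 4,  λ = (16 ± √4)/2 = (16 ± 2)/2 = 9 or 7.
  Sorted: λ_1 = 9,  λ_2 = 7,  λ_3 = 4  (check: sum = 20 = tr ✓).

Step 4 — unit eigenvector for λ_1 = 9: v spans the null space of (Sigma - λ_1 I), whose rows are
  r_1 = (-1, -2, 0),  r_2 = (-2, -4, 0),  r_3 = (0, 0, -2).
  v is orthogonal to every row, so take v ∝ r_1 × r_3 = ((-2)·(-2) - (0)·(0), (0)·(0) - (-1)·(-2), (-1)·(0) - (-2)·(0)) = (4, -2, 0).
  Rescale (divide by 2): u = (2, -1, 0).
  ||u|| = √((2)² + (-1)² + (0)²) = √(5) ≈ 2.2361,  v_1 = u/||u|| ≈ (0.8944, -0.4472, 0) (||v_1|| = 1).

λ_1 = 9,  λ_2 = 7,  λ_3 = 4;  v_1 ≈ (0.8944, -0.4472, 0)


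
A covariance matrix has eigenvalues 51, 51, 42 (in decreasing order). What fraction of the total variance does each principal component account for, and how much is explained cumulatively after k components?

Step 1 — total variance = trace(Sigma) = Σ λ_i = 51 + 51 + 42 = 144.

Step 2 — fraction explained by component i = λ_i / Σ λ:
  PC1: 51/144 = 0.3542
  PC2: 51/144 = 0.3542
  PC3: 42/144 = 0.2917

Step 3 — cumulative fraction after k components = (λ_1 + ... + λ_k) / Σ λ:
  k = 1: 51/144 = 0.3542
  k = 2: (51 + 51)/144 = 102/144 = 0.7083
  k = 3: (51 + 51 + 42)/144 = 144/144 = 1

Summary (fraction, with percent):

explained: PC1 0.3542 (35.42%), PC2 0.3542 (35.42%), PC3 0.2917 (29.17%);  cumulative: 0.3542, 0.7083, 1


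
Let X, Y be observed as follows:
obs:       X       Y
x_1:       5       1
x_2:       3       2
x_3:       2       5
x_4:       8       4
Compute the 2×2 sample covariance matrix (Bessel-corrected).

Step 1 — column means:
  mean(X) = (5 + 3 + 2 + 8) / 4 = 18/4 = 4.5
  mean(Y) = (1 + 2 + 5 + 4) / 4 = 12/4 = 3

Step 2 — sample covariance S[i,j] = (1/(n-1)) · Σ_k (x_{k,i} - mean_i) · (x_{k,j} - mean_j), with n-1 = 3.
  S[X,X] = ((0.5)·(0.5) + (-1.5)·(-1.5) + (-2.5)·(-2.5) + (3.5)·(3.5)) / 3 = 21/3 = 7
  S[X,Y] = ((0.5)·(-2) + (-1.5)·(-1) + (-2.5)·(2) + (3.5)·(1)) / 3 = -1/3 = -0.3333
  S[Y,Y] = ((-2)·(-2) + (-1)·(-1) + (2)·(2) + (1)·(1)) / 3 = 10/3 = 3.3333

S is symmetric (S[j,i] = S[i,j]). Assembling:

S = [[7, -0.3333],
 [-0.3333, 3.3333]]


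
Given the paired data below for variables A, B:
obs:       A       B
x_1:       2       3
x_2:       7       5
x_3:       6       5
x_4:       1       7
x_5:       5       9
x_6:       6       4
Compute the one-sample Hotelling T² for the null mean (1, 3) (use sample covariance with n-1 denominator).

Step 1 — sample mean vector:
  mean(A) = (2 + 7 + 6 + 1 + 5 + 6) / 6 = 27/6 = 4.5
  mean(B) = (3 + 5 + 5 + 7 + 9 + 4) / 6 = 33/6 = 5.5
  x̄ = (4.5, 5.5),  deviation x̄ - mu_0 = (4.5, 5.5) - (1, 3) = (3.5, 2.5).

Step 2 — sample covariance matrix, S[i,j] = (1/(n-1)) · Σ_k (x_{k,i} - mean_i) · (x_{k,j} - mean_j), divisor n-1 = 5:
  S[A,A] = ((-2.5)·(-2.5) + (2.5)·(2.5) + (1.5)·(1.5) + (-3.5)·(-3.5) + (0.5)·(0.5) + (1.5)·(1.5)) / 5 = 29.5/5 = 5.9
  S[A,B] = ((-2.5)·(-2.5) + (2.5)·(-0.5) + (1.5)·(-0.5) + (-3.5)·(1.5) + (0.5)·(3.5) + (1.5)·(-1.5)) / 5 = -1.5/5 = -0.3
  S[B,B] = ((-2.5)·(-2.5) + (-0.5)·(-0.5) + (-0.5)·(-0.5) + (1.5)·(1.5) + (3.5)·(3.5) + (-1.5)·(-1.5)) / 5 = 23.5/5 = 4.7
  S = [[5.9, -0.3],
 [-0.3, 4.7]].

Step 3 — invert S. det(S) = 5.9·4.7 - (-0.3)² = 27.64.
  S^{-1} = (1/det) · [[d, -b], [-b, a]] = [[0.17, 0.0109],
 [0.0109, 0.2135]].

Step 4 — quadratic form (x̄ - mu_0)^T · S^{-1} · (x̄ - mu_0):
  S^{-1} · (x̄ - mu_0) = (0.6223, 0.5716),
  (x̄ - mu_0)^T · [...] = (3.5)·(0.6223) + (2.5)·(0.5716) = 3.6071.

Step 5 — scale by n: T² = 6 · 3.6071 = 21.6425.

T² ≈ 21.6425


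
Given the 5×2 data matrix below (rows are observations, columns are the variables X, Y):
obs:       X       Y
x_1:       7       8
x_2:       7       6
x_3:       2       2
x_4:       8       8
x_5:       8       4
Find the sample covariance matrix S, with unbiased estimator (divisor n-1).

Step 1 — column means:
  mean(X) = (7 + 7 + 2 + 8 + 8) / 5 = 32/5 = 6.4
  mean(Y) = (8 + 6 + 2 + 8 + 4) / 5 = 28/5 = 5.6

Step 2 — sample covariance S[i,j] = (1/(n-1)) · Σ_k (x_{k,i} - mean_i) · (x_{k,j} - mean_j), with n-1 = 4.
  S[X,X] = ((0.6)·(0.6) + (0.6)·(0.6) + (-4.4)·(-4.4) + (1.6)·(1.6) + (1.6)·(1.6)) / 4 = 25.2/4 = 6.3
  S[X,Y] = ((0.6)·(2.4) + (0.6)·(0.4) + (-4.4)·(-3.6) + (1.6)·(2.4) + (1.6)·(-1.6)) / 4 = 18.8/4 = 4.7
  S[Y,Y] = ((2.4)·(2.4) + (0.4)·(0.4) + (-3.6)·(-3.6) + (2.4)·(2.4) + (-1.6)·(-1.6)) / 4 = 27.2/4 = 6.8

S is symmetric (S[j,i] = S[i,j]). Assembling:

S = [[6.3, 4.7],
 [4.7, 6.8]]


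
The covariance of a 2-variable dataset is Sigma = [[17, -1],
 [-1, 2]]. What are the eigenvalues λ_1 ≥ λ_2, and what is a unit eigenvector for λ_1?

Step 1 — characteristic polynomial of 2×2 Sigma:
  det(Sigma - λI) = λ² - trace · λ + det = 0.
  trace = 17 + 2 = 19, det = 17·2 - (-1)² = 33.
Step 2 — discriminant:
  Δ = trace² - 4·det = 361 - 132 = 229.
Step 3 — eigenvalues:
  λ = (trace ± √Δ)/2 = (19 ± 15.1327)/2,
  λ_1 = 17.0664,  λ_2 = 1.9336.

Step 4 — unit eigenvector for λ_1: solve (Sigma - λ_1 I)v = 0. First row:
  (17 - 17.0664)·v_x + (-1)·v_y = 0, i.e. (-0.0664)·v_x + (-1)·v_y = 0,
  so v ∝ (b, λ_1 - a) = (-1, 0.0664); multiply by -1 so the first entry is positive: u = (1, -0.0664).
  ||u|| = √((1)² + (-0.0664)²) = √(1.0044) ≈ 1.0022,
  v_1 = u/||u|| ≈ (0.9978, -0.0662) (||v_1|| = 1).

λ_1 = 17.0664,  λ_2 = 1.9336;  v_1 ≈ (0.9978, -0.0662)


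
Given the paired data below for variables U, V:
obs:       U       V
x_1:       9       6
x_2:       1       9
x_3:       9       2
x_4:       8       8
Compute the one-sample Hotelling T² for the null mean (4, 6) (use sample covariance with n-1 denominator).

Step 1 — sample mean vector:
  mean(U) = (9 + 1 + 9 + 8) / 4 = 27/4 = 6.75
  mean(V) = (6 + 9 + 2 + 8) / 4 = 25/4 = 6.25
  x̄ = (6.75, 6.25),  deviation x̄ - mu_0 = (6.75, 6.25) - (4, 6) = (2.75, 0.25).

Step 2 — sample covariance matrix, S[i,j] = (1/(n-1)) · Σ_k (x_{k,i} - mean_i) · (x_{k,j} - mean_j), divisor n-1 = 3:
  S[U,U] = ((2.25)·(2.25) + (-5.75)·(-5.75) + (2.25)·(2.25) + (1.25)·(1.25)) / 3 = 44.75/3 = 14.9167
  S[U,V] = ((2.25)·(-0.25) + (-5.75)·(2.75) + (2.25)·(-4.25) + (1.25)·(1.75)) / 3 = -23.75/3 = -7.9167
  S[V,V] = ((-0.25)·(-0.25) + (2.75)·(2.75) + (-4.25)·(-4.25) + (1.75)·(1.75)) / 3 = 28.75/3 = 9.5833
  S = [[14.9167, -7.9167],
 [-7.9167, 9.5833]].

Step 3 — invert S. det(S) = 14.9167·9.5833 - (-7.9167)² = 80.2778.
  S^{-1} = (1/det) · [[d, -b], [-b, a]] = [[0.1194, 0.0986],
 [0.0986, 0.1858]].

Step 4 — quadratic form (x̄ - mu_0)^T · S^{-1} · (x̄ - mu_0):
  S^{-1} · (x̄ - mu_0) = (0.3529, 0.3176),
  (x̄ - mu_0)^T · [...] = (2.75)·(0.3529) + (0.25)·(0.3176) = 1.05.

Step 5 — scale by n: T² = 4 · 1.05 = 4.2.

T² ≈ 4.2


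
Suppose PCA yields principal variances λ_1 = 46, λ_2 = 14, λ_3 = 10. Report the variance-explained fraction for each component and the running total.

Step 1 — total variance = trace(Sigma) = Σ λ_i = 46 + 14 + 10 = 70.

Step 2 — fraction explained by component i = λ_i / Σ λ:
  PC1: 46/70 = 0.6571
  PC2: 14/70 = 0.2
  PC3: 10/70 = 0.1429

Step 3 — cumulative fraction after k components = (λ_1 + ... + λ_k) / Σ λ:
  k = 1: 46/70 = 0.6571
  k = 2: (46 + 14)/70 = 60/70 = 0.8571
  k = 3: (46 + 14 + 10)/70 = 70/70 = 1

Summary (fraction, with percent):

explained: PC1 0.6571 (65.71%), PC2 0.2 (20%), PC3 0.1429 (14.29%);  cumulative: 0.6571, 0.8571, 1


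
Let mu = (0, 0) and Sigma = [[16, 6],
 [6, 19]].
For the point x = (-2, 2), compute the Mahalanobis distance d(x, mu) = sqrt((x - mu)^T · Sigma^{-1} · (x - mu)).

Step 1 — centre the observation: (x - mu) = (-2, 2).

Step 2 — invert Sigma. det(Sigma) = 16·19 - (6)² = 268.
  Sigma^{-1} = (1/det) · [[d, -b], [-b, a]] = [[0.0709, -0.0224],
 [-0.0224, 0.0597]].

Step 3 — form the quadratic (x - mu)^T · Sigma^{-1} · (x - mu):
  Sigma^{-1} · (x - mu) = (-0.1866, 0.1642).
  (x - mu)^T · [Sigma^{-1} · (x - mu)] = (-2)·(-0.1866) + (2)·(0.1642) = 0.7015.

Step 4 — take square root: d = √(0.7015) ≈ 0.8376.

d(x, mu) = √(0.7015) ≈ 0.8376


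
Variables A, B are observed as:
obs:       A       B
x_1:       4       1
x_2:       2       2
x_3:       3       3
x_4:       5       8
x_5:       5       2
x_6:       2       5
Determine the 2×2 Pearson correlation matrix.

Step 1 — column means:
  mean(A) = (4 + 2 + 3 + 5 + 5 + 2) / 6 = 21/6 = 3.5
  mean(B) = (1 + 2 + 3 + 8 + 2 + 5) / 6 = 21/6 = 3.5

Step 2 — sample variances and covariances s[i,j] = (1/(n-1)) · Σ_k (x_{k,i} - mean_i) · (x_{k,j} - mean_j), with n-1 = 5:
  s[A,A] = ((0.5)·(0.5) + (-1.5)·(-1.5) + (-0.5)·(-0.5) + (1.5)·(1.5) + (1.5)·(1.5) + (-1.5)·(-1.5)) / 5 = 9.5/5 = 1.9
  s[A,B] = ((0.5)·(-2.5) + (-1.5)·(-1.5) + (-0.5)·(-0.5) + (1.5)·(4.5) + (1.5)·(-1.5) + (-1.5)·(1.5)) / 5 = 3.5/5 = 0.7
  s[B,B] = ((-2.5)·(-2.5) + (-1.5)·(-1.5) + (-0.5)·(-0.5) + (4.5)·(4.5) + (-1.5)·(-1.5) + (1.5)·(1.5)) / 5 = 33.5/5 = 6.7
  Sample standard deviations s_i = √(s[i,i]):
  s(A) = √(1.9) = 1.3784
  s(B) = √(6.7) = 2.5884

Step 3 — r_{ij} = s_{ij} / (s_i · s_j):
  r[A,A] = 1 (diagonal).
  r[A,B] = 0.7 / (1.3784 · 2.5884) = 0.7 / 3.5679 = 0.1962
  r[B,B] = 1 (diagonal).

R is symmetric with unit diagonal. Assembling:

R = [[1, 0.1962],
 [0.1962, 1]]


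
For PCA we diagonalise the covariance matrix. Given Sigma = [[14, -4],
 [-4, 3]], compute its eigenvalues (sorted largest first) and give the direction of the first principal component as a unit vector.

Step 1 — characteristic polynomial of 2×2 Sigma:
  det(Sigma - λI) = λ² - trace · λ + det = 0.
  trace = 14 + 3 = 17, det = 14·3 - (-4)² = 26.
Step 2 — discriminant:
  Δ = trace² - 4·det = 289 - 104 = 185.
Step 3 — eigenvalues:
  λ = (trace ± √Δ)/2 = (17 ± 13.6015)/2,
  λ_1 = 15.3007,  λ_2 = 1.6993.

Step 4 — unit eigenvector for λ_1: solve (Sigma - λ_1 I)v = 0. First row:
  (14 - 15.3007)·v_x + (-4)·v_y = 0, i.e. (-1.3007)·v_x + (-4)·v_y = 0,
  so v ∝ (b, λ_1 - a) = (-4, 1.3007); multiply by -1 so the first entry is positive: u = (4, -1.3007).
  ||u|| = √((4)² + (-1.3007)²) = √(17.6919) ≈ 4.2062,
  v_1 = u/||u|| ≈ (0.951, -0.3092) (||v_1|| = 1).

λ_1 = 15.3007,  λ_2 = 1.6993;  v_1 ≈ (0.951, -0.3092)


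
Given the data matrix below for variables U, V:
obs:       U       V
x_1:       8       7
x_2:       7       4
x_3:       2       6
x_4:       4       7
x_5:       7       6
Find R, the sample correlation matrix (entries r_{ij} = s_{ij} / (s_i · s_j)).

Step 1 — column means:
  mean(U) = (8 + 7 + 2 + 4 + 7) / 5 = 28/5 = 5.6
  mean(V) = (7 + 4 + 6 + 7 + 6) / 5 = 30/5 = 6

Step 2 — sample variances and covariances s[i,j] = (1/(n-1)) · Σ_k (x_{k,i} - mean_i) · (x_{k,j} - mean_j), with n-1 = 4:
  s[U,U] = ((2.4)·(2.4) + (1.4)·(1.4) + (-3.6)·(-3.6) + (-1.6)·(-1.6) + (1.4)·(1.4)) / 4 = 25.2/4 = 6.3
  s[U,V] = ((2.4)·(1) + (1.4)·(-2) + (-3.6)·(0) + (-1.6)·(1) + (1.4)·(0)) / 4 = -2/4 = -0.5
  s[V,V] = ((1)·(1) + (-2)·(-2) + (0)·(0) + (1)·(1) + (0)·(0)) / 4 = 6/4 = 1.5
  Sample standard deviations s_i = √(s[i,i]):
  s(U) = √(6.3) = 2.51
  s(V) = √(1.5) = 1.2247

Step 3 — r_{ij} = s_{ij} / (s_i · s_j):
  r[U,U] = 1 (diagonal).
  r[U,V] = -0.5 / (2.51 · 1.2247) = -0.5 / 3.0741 = -0.1627
  r[V,V] = 1 (diagonal).

R is symmetric with unit diagonal. Assembling:

R = [[1, -0.1627],
 [-0.1627, 1]]


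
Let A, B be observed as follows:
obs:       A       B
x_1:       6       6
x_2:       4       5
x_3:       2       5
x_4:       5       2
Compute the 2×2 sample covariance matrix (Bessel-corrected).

Step 1 — column means:
  mean(A) = (6 + 4 + 2 + 5) / 4 = 17/4 = 4.25
  mean(B) = (6 + 5 + 5 + 2) / 4 = 18/4 = 4.5

Step 2 — sample covariance S[i,j] = (1/(n-1)) · Σ_k (x_{k,i} - mean_i) · (x_{k,j} - mean_j), with n-1 = 3.
  S[A,A] = ((1.75)·(1.75) + (-0.25)·(-0.25) + (-2.25)·(-2.25) + (0.75)·(0.75)) / 3 = 8.75/3 = 2.9167
  S[A,B] = ((1.75)·(1.5) + (-0.25)·(0.5) + (-2.25)·(0.5) + (0.75)·(-2.5)) / 3 = -0.5/3 = -0.1667
  S[B,B] = ((1.5)·(1.5) + (0.5)·(0.5) + (0.5)·(0.5) + (-2.5)·(-2.5)) / 3 = 9/3 = 3

S is symmetric (S[j,i] = S[i,j]). Assembling:

S = [[2.9167, -0.1667],
 [-0.1667, 3]]


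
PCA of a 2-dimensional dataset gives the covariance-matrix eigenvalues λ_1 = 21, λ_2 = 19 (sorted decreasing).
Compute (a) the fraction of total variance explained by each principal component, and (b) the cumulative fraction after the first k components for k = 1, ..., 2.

Step 1 — total variance = trace(Sigma) = Σ λ_i = 21 + 19 = 40.

Step 2 — fraction explained by component i = λ_i / Σ λ:
  PC1: 21/40 = 0.525
  PC2: 19/40 = 0.475

Step 3 — cumulative fraction after k components = (λ_1 + ... + λ_k) / Σ λ:
  k = 1: 21/40 = 0.525
  k = 2: (21 + 19)/40 = 40/40 = 1

Summary (fraction, with percent):

explained: PC1 0.525 (52.5%), PC2 0.475 (47.5%);  cumulative: 0.525, 1


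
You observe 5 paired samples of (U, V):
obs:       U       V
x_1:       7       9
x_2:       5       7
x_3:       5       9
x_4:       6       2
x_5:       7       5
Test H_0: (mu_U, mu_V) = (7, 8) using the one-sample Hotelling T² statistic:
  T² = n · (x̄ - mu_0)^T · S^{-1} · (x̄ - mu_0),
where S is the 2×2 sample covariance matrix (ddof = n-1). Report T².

Step 1 — sample mean vector:
  mean(U) = (7 + 5 + 5 + 6 + 7) / 5 = 30/5 = 6
  mean(V) = (9 + 7 + 9 + 2 + 5) / 5 = 32/5 = 6.4
  x̄ = (6, 6.4),  deviation x̄ - mu_0 = (6, 6.4) - (7, 8) = (-1, -1.6).

Step 2 — sample covariance matrix, S[i,j] = (1/(n-1)) · Σ_k (x_{k,i} - mean_i) · (x_{k,j} - mean_j), divisor n-1 = 4:
  S[U,U] = ((1)·(1) + (-1)·(-1) + (-1)·(-1) + (0)·(0) + (1)·(1)) / 4 = 4/4 = 1
  S[U,V] = ((1)·(2.6) + (-1)·(0.6) + (-1)·(2.6) + (0)·(-4.4) + (1)·(-1.4)) / 4 = -2/4 = -0.5
  S[V,V] = ((2.6)·(2.6) + (0.6)·(0.6) + (2.6)·(2.6) + (-4.4)·(-4.4) + (-1.4)·(-1.4)) / 4 = 35.2/4 = 8.8
  S = [[1, -0.5],
 [-0.5, 8.8]].

Step 3 — invert S. det(S) = 1·8.8 - (-0.5)² = 8.55.
  S^{-1} = (1/det) · [[d, -b], [-b, a]] = [[1.0292, 0.0585],
 [0.0585, 0.117]].

Step 4 — quadratic form (x̄ - mu_0)^T · S^{-1} · (x̄ - mu_0):
  S^{-1} · (x̄ - mu_0) = (-1.1228, -0.2456),
  (x̄ - mu_0)^T · [...] = (-1)·(-1.1228) + (-1.6)·(-0.2456) = 1.5158.

Step 5 — scale by n: T² = 5 · 1.5158 = 7.5789.

T² ≈ 7.5789


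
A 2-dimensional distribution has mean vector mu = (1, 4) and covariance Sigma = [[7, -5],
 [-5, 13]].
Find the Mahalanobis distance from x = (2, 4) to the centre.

Step 1 — centre the observation: (x - mu) = (1, 0).

Step 2 — invert Sigma. det(Sigma) = 7·13 - (-5)² = 66.
  Sigma^{-1} = (1/det) · [[d, -b], [-b, a]] = [[0.197, 0.0758],
 [0.0758, 0.1061]].

Step 3 — form the quadratic (x - mu)^T · Sigma^{-1} · (x - mu):
  Sigma^{-1} · (x - mu) = (0.197, 0.0758).
  (x - mu)^T · [Sigma^{-1} · (x - mu)] = (1)·(0.197) + (0)·(0.0758) = 0.197.

Step 4 — take square root: d = √(0.197) ≈ 0.4438.

d(x, mu) = √(0.197) ≈ 0.4438


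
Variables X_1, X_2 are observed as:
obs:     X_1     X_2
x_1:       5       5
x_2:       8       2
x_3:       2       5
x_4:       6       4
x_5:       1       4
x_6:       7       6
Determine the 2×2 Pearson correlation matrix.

Step 1 — column means:
  mean(X_1) = (5 + 8 + 2 + 6 + 1 + 7) / 6 = 29/6 = 4.8333
  mean(X_2) = (5 + 2 + 5 + 4 + 4 + 6) / 6 = 26/6 = 4.3333

Step 2 — sample variances and covariances s[i,j] = (1/(n-1)) · Σ_k (x_{k,i} - mean_i) · (x_{k,j} - mean_j), with n-1 = 5:
  s[X_1,X_1] = ((0.1667)·(0.1667) + (3.1667)·(3.1667) + (-2.8333)·(-2.8333) + (1.1667)·(1.1667) + (-3.8333)·(-3.8333) + (2.1667)·(2.1667)) / 5 = 38.8333/5 = 7.7667
  s[X_1,X_2] = ((0.1667)·(0.6667) + (3.1667)·(-2.3333) + (-2.8333)·(0.6667) + (1.1667)·(-0.3333) + (-3.8333)·(-0.3333) + (2.1667)·(1.6667)) / 5 = -4.6667/5 = -0.9333
  s[X_2,X_2] = ((0.6667)·(0.6667) + (-2.3333)·(-2.3333) + (0.6667)·(0.6667) + (-0.3333)·(-0.3333) + (-0.3333)·(-0.3333) + (1.6667)·(1.6667)) / 5 = 9.3333/5 = 1.8667
  Sample standard deviations s_i = √(s[i,i]):
  s(X_1) = √(7.7667) = 2.7869
  s(X_2) = √(1.8667) = 1.3663

Step 3 — r_{ij} = s_{ij} / (s_i · s_j):
  r[X_1,X_1] = 1 (diagonal).
  r[X_1,X_2] = -0.9333 / (2.7869 · 1.3663) = -0.9333 / 3.8076 = -0.2451
  r[X_2,X_2] = 1 (diagonal).

R is symmetric with unit diagonal. Assembling:

R = [[1, -0.2451],
 [-0.2451, 1]]


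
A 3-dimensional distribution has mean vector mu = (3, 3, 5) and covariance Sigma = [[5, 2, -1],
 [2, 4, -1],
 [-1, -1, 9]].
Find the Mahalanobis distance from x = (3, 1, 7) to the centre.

Step 1 — centre the observation: (x - mu) = (0, -2, 2).

Step 2 — invert Sigma (cofactor / det for 3×3, or solve directly):
  Sigma^{-1} = [[0.2518, -0.1223, 0.0144],
 [-0.1223, 0.3165, 0.0216],
 [0.0144, 0.0216, 0.1151]].

Step 3 — form the quadratic (x - mu)^T · Sigma^{-1} · (x - mu):
  Sigma^{-1} · (x - mu) = (0.2734, -0.5899, 0.1871).
  (x - mu)^T · [Sigma^{-1} · (x - mu)] = (0)·(0.2734) + (-2)·(-0.5899) + (2)·(0.1871) = 1.554.

Step 4 — take square root: d = √(1.554) ≈ 1.2466.

d(x, mu) = √(1.554) ≈ 1.2466


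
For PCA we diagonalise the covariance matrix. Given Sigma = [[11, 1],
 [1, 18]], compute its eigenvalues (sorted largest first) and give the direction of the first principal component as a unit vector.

Step 1 — characteristic polynomial of 2×2 Sigma:
  det(Sigma - λI) = λ² - trace · λ + det = 0.
  trace = 11 + 18 = 29, det = 11·18 - (1)² = 197.
Step 2 — discriminant:
  Δ = trace² - 4·det = 841 - 788 = 53.
Step 3 — eigenvalues:
  λ = (trace ± √Δ)/2 = (29 ± 7.2801)/2,
  λ_1 = 18.1401,  λ_2 = 10.8599.

Step 4 — unit eigenvector for λ_1: solve (Sigma - λ_1 I)v = 0. First row:
  (11 - 18.1401)·v_x + (1)·v_y = 0, i.e. (-7.1401)·v_x + (1)·v_y = 0,
  so v ∝ (b, λ_1 - a) = (1, 7.1401) = u.
  ||u|| = √((1)² + (7.1401)²) = √(51.9804) ≈ 7.2097,
  v_1 = u/||u|| ≈ (0.1387, 0.9903) (||v_1|| = 1).

λ_1 = 18.1401,  λ_2 = 10.8599;  v_1 ≈ (0.1387, 0.9903)


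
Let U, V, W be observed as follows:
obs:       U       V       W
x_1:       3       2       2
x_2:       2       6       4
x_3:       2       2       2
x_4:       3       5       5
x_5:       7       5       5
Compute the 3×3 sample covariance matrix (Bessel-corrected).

Step 1 — column means:
  mean(U) = (3 + 2 + 2 + 3 + 7) / 5 = 17/5 = 3.4
  mean(V) = (2 + 6 + 2 + 5 + 5) / 5 = 20/5 = 4
  mean(W) = (2 + 4 + 2 + 5 + 5) / 5 = 18/5 = 3.6

Step 2 — sample covariance S[i,j] = (1/(n-1)) · Σ_k (x_{k,i} - mean_i) · (x_{k,j} - mean_j), with n-1 = 4.
  S[U,U] = ((-0.4)·(-0.4) + (-1.4)·(-1.4) + (-1.4)·(-1.4) + (-0.4)·(-0.4) + (3.6)·(3.6)) / 4 = 17.2/4 = 4.3
  S[U,V] = ((-0.4)·(-2) + (-1.4)·(2) + (-1.4)·(-2) + (-0.4)·(1) + (3.6)·(1)) / 4 = 4/4 = 1
  S[U,W] = ((-0.4)·(-1.6) + (-1.4)·(0.4) + (-1.4)·(-1.6) + (-0.4)·(1.4) + (3.6)·(1.4)) / 4 = 6.8/4 = 1.7
  S[V,V] = ((-2)·(-2) + (2)·(2) + (-2)·(-2) + (1)·(1) + (1)·(1)) / 4 = 14/4 = 3.5
  S[V,W] = ((-2)·(-1.6) + (2)·(0.4) + (-2)·(-1.6) + (1)·(1.4) + (1)·(1.4)) / 4 = 10/4 = 2.5
  S[W,W] = ((-1.6)·(-1.6) + (0.4)·(0.4) + (-1.6)·(-1.6) + (1.4)·(1.4) + (1.4)·(1.4)) / 4 = 9.2/4 = 2.3

S is symmetric (S[j,i] = S[i,j]). Assembling:

S = [[4.3, 1, 1.7],
 [1, 3.5, 2.5],
 [1.7, 2.5, 2.3]]


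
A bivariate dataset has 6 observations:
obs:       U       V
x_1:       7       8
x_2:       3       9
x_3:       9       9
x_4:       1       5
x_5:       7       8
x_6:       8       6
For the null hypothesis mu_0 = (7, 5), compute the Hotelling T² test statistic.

Step 1 — sample mean vector:
  mean(U) = (7 + 3 + 9 + 1 + 7 + 8) / 6 = 35/6 = 5.8333
  mean(V) = (8 + 9 + 9 + 5 + 8 + 6) / 6 = 45/6 = 7.5
  x̄ = (5.8333, 7.5),  deviation x̄ - mu_0 = (5.8333, 7.5) - (7, 5) = (-1.1667, 2.5).

Step 2 — sample covariance matrix, S[i,j] = (1/(n-1)) · Σ_k (x_{k,i} - mean_i) · (x_{k,j} - mean_j), divisor n-1 = 5:
  S[U,U] = ((1.1667)·(1.1667) + (-2.8333)·(-2.8333) + (3.1667)·(3.1667) + (-4.8333)·(-4.8333) + (1.1667)·(1.1667) + (2.1667)·(2.1667)) / 5 = 48.8333/5 = 9.7667
  S[U,V] = ((1.1667)·(0.5) + (-2.8333)·(1.5) + (3.1667)·(1.5) + (-4.8333)·(-2.5) + (1.1667)·(0.5) + (2.1667)·(-1.5)) / 5 = 10.5/5 = 2.1
  S[V,V] = ((0.5)·(0.5) + (1.5)·(1.5) + (1.5)·(1.5) + (-2.5)·(-2.5) + (0.5)·(0.5) + (-1.5)·(-1.5)) / 5 = 13.5/5 = 2.7
  S = [[9.7667, 2.1],
 [2.1, 2.7]].

Step 3 — invert S. det(S) = 9.7667·2.7 - (2.1)² = 21.96.
  S^{-1} = (1/det) · [[d, -b], [-b, a]] = [[0.123, -0.0956],
 [-0.0956, 0.4447]].

Step 4 — quadratic form (x̄ - mu_0)^T · S^{-1} · (x̄ - mu_0):
  S^{-1} · (x̄ - mu_0) = (-0.3825, 1.2234),
  (x̄ - mu_0)^T · [...] = (-1.1667)·(-0.3825) + (2.5)·(1.2234) = 3.5049.

Step 5 — scale by n: T² = 6 · 3.5049 = 21.0291.

T² ≈ 21.0291


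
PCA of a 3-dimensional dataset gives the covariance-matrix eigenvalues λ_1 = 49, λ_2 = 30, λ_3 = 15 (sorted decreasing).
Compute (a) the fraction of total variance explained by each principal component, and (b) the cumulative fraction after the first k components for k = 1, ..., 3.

Step 1 — total variance = trace(Sigma) = Σ λ_i = 49 + 30 + 15 = 94.

Step 2 — fraction explained by component i = λ_i / Σ λ:
  PC1: 49/94 = 0.5213
  PC2: 30/94 = 0.3191
  PC3: 15/94 = 0.1596

Step 3 — cumulative fraction after k components = (λ_1 + ... + λ_k) / Σ λ:
  k = 1: 49/94 = 0.5213
  k = 2: (49 + 30)/94 = 79/94 = 0.8404
  k = 3: (49 + 30 + 15)/94 = 94/94 = 1

Summary (fraction, with percent):

explained: PC1 0.5213 (52.13%), PC2 0.3191 (31.91%), PC3 0.1596 (15.96%);  cumulative: 0.5213, 0.8404, 1


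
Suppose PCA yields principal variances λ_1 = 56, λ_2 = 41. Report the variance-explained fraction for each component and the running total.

Step 1 — total variance = trace(Sigma) = Σ λ_i = 56 + 41 = 97.

Step 2 — fraction explained by component i = λ_i / Σ λ:
  PC1: 56/97 = 0.5773
  PC2: 41/97 = 0.4227

Step 3 — cumulative fraction after k components = (λ_1 + ... + λ_k) / Σ λ:
  k = 1: 56/97 = 0.5773
  k = 2: (56 + 41)/97 = 97/97 = 1

Summary (fraction, with percent):

explained: PC1 0.5773 (57.73%), PC2 0.4227 (42.27%);  cumulative: 0.5773, 1


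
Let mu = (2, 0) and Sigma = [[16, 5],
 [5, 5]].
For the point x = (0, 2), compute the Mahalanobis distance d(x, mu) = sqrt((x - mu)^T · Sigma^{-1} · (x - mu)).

Step 1 — centre the observation: (x - mu) = (-2, 2).

Step 2 — invert Sigma. det(Sigma) = 16·5 - (5)² = 55.
  Sigma^{-1} = (1/det) · [[d, -b], [-b, a]] = [[0.0909, -0.0909],
 [-0.0909, 0.2909]].

Step 3 — form the quadratic (x - mu)^T · Sigma^{-1} · (x - mu):
  Sigma^{-1} · (x - mu) = (-0.3636, 0.7636).
  (x - mu)^T · [Sigma^{-1} · (x - mu)] = (-2)·(-0.3636) + (2)·(0.7636) = 2.2545.

Step 4 — take square root: d = √(2.2545) ≈ 1.5015.

d(x, mu) = √(2.2545) ≈ 1.5015


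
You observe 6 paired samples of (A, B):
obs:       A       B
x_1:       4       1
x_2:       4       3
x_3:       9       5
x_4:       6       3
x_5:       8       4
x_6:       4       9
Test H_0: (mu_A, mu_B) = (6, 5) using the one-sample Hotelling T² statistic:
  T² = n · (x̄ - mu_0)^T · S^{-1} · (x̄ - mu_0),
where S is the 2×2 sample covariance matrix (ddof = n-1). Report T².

Step 1 — sample mean vector:
  mean(A) = (4 + 4 + 9 + 6 + 8 + 4) / 6 = 35/6 = 5.8333
  mean(B) = (1 + 3 + 5 + 3 + 4 + 9) / 6 = 25/6 = 4.1667
  x̄ = (5.8333, 4.1667),  deviation x̄ - mu_0 = (5.8333, 4.1667) - (6, 5) = (-0.1667, -0.8333).

Step 2 — sample covariance matrix, S[i,j] = (1/(n-1)) · Σ_k (x_{k,i} - mean_i) · (x_{k,j} - mean_j), divisor n-1 = 5:
  S[A,A] = ((-1.8333)·(-1.8333) + (-1.8333)·(-1.8333) + (3.1667)·(3.1667) + (0.1667)·(0.1667) + (2.1667)·(2.1667) + (-1.8333)·(-1.8333)) / 5 = 24.8333/5 = 4.9667
  S[A,B] = ((-1.8333)·(-3.1667) + (-1.8333)·(-1.1667) + (3.1667)·(0.8333) + (0.1667)·(-1.1667) + (2.1667)·(-0.1667) + (-1.8333)·(4.8333)) / 5 = 1.1667/5 = 0.2333
  S[B,B] = ((-3.1667)·(-3.1667) + (-1.1667)·(-1.1667) + (0.8333)·(0.8333) + (-1.1667)·(-1.1667) + (-0.1667)·(-0.1667) + (4.8333)·(4.8333)) / 5 = 36.8333/5 = 7.3667
  S = [[4.9667, 0.2333],
 [0.2333, 7.3667]].

Step 3 — invert S. det(S) = 4.9667·7.3667 - (0.2333)² = 36.5333.
  S^{-1} = (1/det) · [[d, -b], [-b, a]] = [[0.2016, -0.0064],
 [-0.0064, 0.1359]].

Step 4 — quadratic form (x̄ - mu_0)^T · S^{-1} · (x̄ - mu_0):
  S^{-1} · (x̄ - mu_0) = (-0.0283, -0.1122),
  (x̄ - mu_0)^T · [...] = (-0.1667)·(-0.0283) + (-0.8333)·(-0.1122) = 0.0982.

Step 5 — scale by n: T² = 6 · 0.0982 = 0.5894.

T² ≈ 0.5894
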